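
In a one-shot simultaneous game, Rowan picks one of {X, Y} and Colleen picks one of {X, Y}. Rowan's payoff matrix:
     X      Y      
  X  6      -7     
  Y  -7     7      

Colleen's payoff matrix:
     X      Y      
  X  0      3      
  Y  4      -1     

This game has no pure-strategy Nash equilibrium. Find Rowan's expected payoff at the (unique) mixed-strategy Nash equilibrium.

Set Rowan's expected payoff from X equal to that from Y:
  Rowan's expected payoff from X: q·6 + (1−q)·(-7) = 13q - 7
  Rowan's expected payoff from Y: q·(-7) + (1−q)·7 = -14q + 7
  13q - 7 = -14q + 7  ⇒  27q = 14  ⇒  q = 14/27.
At equilibrium Rowan is indifferent across rows, so Rowan's payoff equals the payoff from X: (14/27)·6 + (13/27)·(-7) = -7/27.

-7/27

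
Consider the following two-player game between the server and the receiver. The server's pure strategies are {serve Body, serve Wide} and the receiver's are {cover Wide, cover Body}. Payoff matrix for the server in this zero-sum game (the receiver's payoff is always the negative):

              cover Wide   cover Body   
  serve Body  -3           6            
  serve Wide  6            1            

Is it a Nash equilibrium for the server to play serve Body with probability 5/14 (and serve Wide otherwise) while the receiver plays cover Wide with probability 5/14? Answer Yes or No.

Check the receiver's indifference given the server's mix p = 5/14:
  payoff from cover Wide = -39/14; payoff from cover Body = -39/14 — equal.
Check the server's indifference given the receiver's mix q = 5/14:
  payoff from serve Body = 39/14; payoff from serve Wide = 39/14 — equal.
Both players are indifferent, so neither can profitably deviate.

Yes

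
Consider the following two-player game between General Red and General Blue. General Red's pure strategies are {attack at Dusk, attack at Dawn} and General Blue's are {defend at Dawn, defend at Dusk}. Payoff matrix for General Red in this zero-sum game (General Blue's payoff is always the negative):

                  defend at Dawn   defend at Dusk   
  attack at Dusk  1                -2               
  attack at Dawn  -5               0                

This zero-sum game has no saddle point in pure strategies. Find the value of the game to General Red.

General Blue's mix must leave General Red indifferent between attack at Dusk and attack at Dawn.
  General Red's payoff to attack at Dusk: q·1 + (1−q)·(-2) = 3q - 2
  General Red's payoff to attack at Dawn: q·(-5) + (1−q)·0 = -5q
  3q - 2 = -5q  ⇒  8q = 2  ⇒  q = 1/4.
The value is General Red's expected payoff against this mix (using attack at Dusk): (1/4)·1 + (3/4)·(-2) = -5/4.

v = -5/4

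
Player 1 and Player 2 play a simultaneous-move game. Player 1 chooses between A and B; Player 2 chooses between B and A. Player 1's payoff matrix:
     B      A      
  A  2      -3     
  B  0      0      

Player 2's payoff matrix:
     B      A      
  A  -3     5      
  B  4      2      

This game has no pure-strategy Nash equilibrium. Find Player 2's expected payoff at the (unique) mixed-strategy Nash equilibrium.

13/5

Set Player 2's expected payoff from B equal to that from A:
  Player 2's expected payoff from B: p·(-3) + (1−p)·4 = -7p + 4
  Player 2's expected payoff from A: p·5 + (1−p)·2 = 3p + 2
  -7p + 4 = 3p + 2  ⇒  -10p = -2  ⇒  p = 1/5.
At equilibrium Player 2 is indifferent across columns, so Player 2's payoff equals the payoff from B: (1/5)·(-3) + (4/5)·4 = 13/5.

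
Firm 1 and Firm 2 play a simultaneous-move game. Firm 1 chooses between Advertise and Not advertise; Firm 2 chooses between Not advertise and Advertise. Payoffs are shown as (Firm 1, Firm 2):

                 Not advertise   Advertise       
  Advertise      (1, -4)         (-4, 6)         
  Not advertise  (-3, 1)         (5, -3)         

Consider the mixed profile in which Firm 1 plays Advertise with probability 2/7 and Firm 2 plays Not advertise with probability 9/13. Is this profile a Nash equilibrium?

Yes

Check Firm 2's indifference given Firm 1's mix p = 2/7:
  payoff from Not advertise = -3/7; payoff from Advertise = -3/7 — equal.
Check Firm 1's indifference given Firm 2's mix q = 9/13:
  payoff from Advertise = -7/13; payoff from Not advertise = -7/13 — equal.
Both players are indifferent, so neither can profitably deviate.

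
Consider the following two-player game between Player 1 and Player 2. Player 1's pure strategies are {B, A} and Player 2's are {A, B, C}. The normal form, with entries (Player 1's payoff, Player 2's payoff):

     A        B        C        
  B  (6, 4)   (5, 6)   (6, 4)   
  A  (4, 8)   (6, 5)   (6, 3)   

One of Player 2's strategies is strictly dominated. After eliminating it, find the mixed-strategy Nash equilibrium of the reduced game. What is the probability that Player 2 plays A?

Player 2's strategy C is strictly dominated by B: 6 > 4 and 5 > 3. Eliminate C.
Player 2's mix must leave Player 1 indifferent between B and A.
  Player 1's payoff to B: q·6 + (1−q)·5 = q + 5
  Player 1's payoff to A: q·4 + (1−q)·6 = -2q + 6
  q + 5 = -2q + 6  ⇒  3q = 1  ⇒  q = 1/3.

q = 1/3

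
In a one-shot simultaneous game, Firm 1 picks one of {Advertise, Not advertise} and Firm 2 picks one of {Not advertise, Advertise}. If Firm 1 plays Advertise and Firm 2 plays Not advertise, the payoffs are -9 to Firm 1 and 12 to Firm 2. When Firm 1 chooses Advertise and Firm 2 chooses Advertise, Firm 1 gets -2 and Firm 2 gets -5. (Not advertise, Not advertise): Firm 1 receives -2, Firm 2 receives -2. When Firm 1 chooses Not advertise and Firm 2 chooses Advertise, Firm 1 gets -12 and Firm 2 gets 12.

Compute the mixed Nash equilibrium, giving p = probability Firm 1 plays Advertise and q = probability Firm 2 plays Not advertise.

Firm 2's indifference between Not advertise and Advertise determines Firm 1's mixing probability p:
  Firm 2's expected payoff from Not advertise: p·12 + (1−p)·(-2) = 14p - 2
  Firm 2's expected payoff from Advertise: p·(-5) + (1−p)·12 = -17p + 12
  14p - 2 = -17p + 12  ⇒  31p = 14  ⇒  p = 14/31.
Firm 1's indifference between Advertise and Not advertise determines Firm 2's mixing probability q:
  Firm 1's expected payoff from Advertise: q·(-9) + (1−q)·(-2) = -7q - 2
  Firm 1's expected payoff from Not advertise: q·(-2) + (1−q)·(-12) = 10q - 12
  -7q - 2 = 10q - 12  ⇒  -17q = -10  ⇒  q = 10/17.

p = 14/31, q = 10/17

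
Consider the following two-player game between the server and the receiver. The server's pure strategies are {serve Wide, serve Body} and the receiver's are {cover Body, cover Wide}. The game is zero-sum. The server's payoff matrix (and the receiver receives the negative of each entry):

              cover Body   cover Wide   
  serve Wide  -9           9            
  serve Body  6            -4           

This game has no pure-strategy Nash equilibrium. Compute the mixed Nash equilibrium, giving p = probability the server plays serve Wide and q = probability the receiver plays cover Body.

p = 5/14, q = 13/28

The server's mix must leave the receiver indifferent between cover Body and cover Wide.
  the receiver's payoff from cover Body: p·9 + (1−p)·(-6) = 15p - 6
  the receiver's payoff from cover Wide: p·(-9) + (1−p)·4 = -13p + 4
  15p - 6 = -13p + 4  ⇒  28p = 10  ⇒  p = 5/14.
The server's indifference between serve Wide and serve Body determines the receiver's mixing probability q:
  the server's payoff to serve Wide: q·(-9) + (1−q)·9 = -18q + 9
  the server's payoff to serve Body: q·6 + (1−q)·(-4) = 10q - 4
  -18q + 9 = 10q - 4  ⇒  -28q = -13  ⇒  q = 13/28.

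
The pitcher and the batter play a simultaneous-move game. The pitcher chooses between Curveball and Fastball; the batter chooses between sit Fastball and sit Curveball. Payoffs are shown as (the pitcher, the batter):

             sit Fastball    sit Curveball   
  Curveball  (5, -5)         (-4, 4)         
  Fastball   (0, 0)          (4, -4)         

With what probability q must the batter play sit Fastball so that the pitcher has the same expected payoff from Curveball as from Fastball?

q = 8/13

The pitcher's indifference between Curveball and Fastball determines the batter's mixing probability q:
  the pitcher's expected payoff from Curveball: q·5 + (1−q)·(-4) = 9q - 4
  the pitcher's expected payoff from Fastball: q·0 + (1−q)·4 = -4q + 4
  9q - 4 = -4q + 4  ⇒  13q = 8  ⇒  q = 8/13.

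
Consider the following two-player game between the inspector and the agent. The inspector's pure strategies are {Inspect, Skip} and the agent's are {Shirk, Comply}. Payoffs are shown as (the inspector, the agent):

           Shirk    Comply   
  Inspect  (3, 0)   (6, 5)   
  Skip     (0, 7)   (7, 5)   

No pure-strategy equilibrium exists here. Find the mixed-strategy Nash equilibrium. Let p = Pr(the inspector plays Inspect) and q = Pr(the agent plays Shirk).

In a mixed equilibrium the agent is indifferent between Shirk and Comply; this condition fixes p.
  the agent's payoff from Shirk: p·0 + (1−p)·7 = -7p + 7
  the agent's payoff from Comply: p·5 + (1−p)·5 = 5
  -7p + 7 = 5  ⇒  -7p = -2  ⇒  p = 2/7.
The inspector's indifference between Inspect and Skip determines the agent's mixing probability q:
  the inspector's payoff to Inspect: q·3 + (1−q)·6 = -3q + 6
  the inspector's payoff to Skip: q·0 + (1−q)·7 = -7q + 7
  -3q + 6 = -7q + 7  ⇒  4q = 1  ⇒  q = 1/4.

p = 2/7, q = 1/4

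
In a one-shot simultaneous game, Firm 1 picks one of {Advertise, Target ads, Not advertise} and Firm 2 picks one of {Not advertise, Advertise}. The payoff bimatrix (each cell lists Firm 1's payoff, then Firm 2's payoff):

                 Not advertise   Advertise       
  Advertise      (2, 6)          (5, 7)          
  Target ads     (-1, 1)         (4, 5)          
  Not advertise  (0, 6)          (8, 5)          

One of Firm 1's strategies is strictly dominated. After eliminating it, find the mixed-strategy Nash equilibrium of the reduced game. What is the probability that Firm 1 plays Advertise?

Firm 1's strategy Target ads is strictly dominated by Advertise: 2 > -1 and 5 > 4. Eliminate Target ads.
Set Firm 2's expected payoff from Not advertise equal to that from Advertise:
  Firm 2's payoff to Not advertise: p·6 + (1−p)·6 = 6
  Firm 2's payoff to Advertise: p·7 + (1−p)·5 = 2p + 5
  6 = 2p + 5  ⇒  -2p = -1  ⇒  p = 1/2.

p = 1/2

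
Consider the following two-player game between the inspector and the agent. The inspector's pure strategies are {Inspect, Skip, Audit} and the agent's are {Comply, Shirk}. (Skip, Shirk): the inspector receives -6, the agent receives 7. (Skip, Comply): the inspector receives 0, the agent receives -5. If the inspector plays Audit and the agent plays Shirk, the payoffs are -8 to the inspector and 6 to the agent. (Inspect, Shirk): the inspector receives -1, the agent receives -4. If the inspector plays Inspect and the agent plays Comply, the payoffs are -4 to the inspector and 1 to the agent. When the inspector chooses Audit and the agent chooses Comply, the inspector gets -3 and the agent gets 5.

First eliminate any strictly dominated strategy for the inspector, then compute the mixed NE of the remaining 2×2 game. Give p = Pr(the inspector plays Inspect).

The inspector's strategy Audit is strictly dominated by Skip: 0 > -3 and -6 > -8. Eliminate Audit.
For the agent to be willing to mix, the agent must be indifferent between Comply and Shirk, which pins down the inspector's mix.
  the agent's payoff to Comply: p·1 + (1−p)·(-5) = 6p - 5
  the agent's payoff to Shirk: p·(-4) + (1−p)·7 = -11p + 7
  6p - 5 = -11p + 7  ⇒  17p = 12  ⇒  p = 12/17.

p = 12/17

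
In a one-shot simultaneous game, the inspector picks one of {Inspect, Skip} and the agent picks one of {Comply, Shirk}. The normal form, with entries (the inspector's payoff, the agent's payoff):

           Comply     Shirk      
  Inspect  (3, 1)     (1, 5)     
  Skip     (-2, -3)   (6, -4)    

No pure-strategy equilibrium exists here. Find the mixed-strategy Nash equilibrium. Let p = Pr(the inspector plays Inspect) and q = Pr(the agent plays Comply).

p = 1/5, q = 1/2

The agent's indifference between Comply and Shirk determines the inspector's mixing probability p:
  the agent's expected payoff from Comply: p·1 + (1−p)·(-3) = 4p - 3
  the agent's expected payoff from Shirk: p·5 + (1−p)·(-4) = 9p - 4
  4p - 3 = 9p - 4  ⇒  -5p = -1  ⇒  p = 1/5.
The agent's mix must leave the inspector indifferent between Inspect and Skip.
  the inspector's payoff to Inspect: q·3 + (1−q)·1 = 2q + 1
  the inspector's payoff to Skip: q·(-2) + (1−q)·6 = -8q + 6
  2q + 1 = -8q + 6  ⇒  10q = 5  ⇒  q = 1/2.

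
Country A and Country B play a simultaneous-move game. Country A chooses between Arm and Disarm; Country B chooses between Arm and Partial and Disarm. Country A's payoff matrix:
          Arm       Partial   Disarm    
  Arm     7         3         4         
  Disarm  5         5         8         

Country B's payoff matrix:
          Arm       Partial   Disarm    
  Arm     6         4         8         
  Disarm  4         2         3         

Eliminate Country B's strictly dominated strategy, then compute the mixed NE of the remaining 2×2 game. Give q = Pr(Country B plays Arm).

q = 2/3

Country B's strategy Partial is strictly dominated by Arm: 6 > 4 and 4 > 2. Eliminate Partial.
Country B's mix must leave Country A indifferent between Arm and Disarm.
  Country A's payoff to Arm: q·7 + (1−q)·4 = 3q + 4
  Country A's payoff to Disarm: q·5 + (1−q)·8 = -3q + 8
  3q + 4 = -3q + 8  ⇒  6q = 4  ⇒  q = 2/3.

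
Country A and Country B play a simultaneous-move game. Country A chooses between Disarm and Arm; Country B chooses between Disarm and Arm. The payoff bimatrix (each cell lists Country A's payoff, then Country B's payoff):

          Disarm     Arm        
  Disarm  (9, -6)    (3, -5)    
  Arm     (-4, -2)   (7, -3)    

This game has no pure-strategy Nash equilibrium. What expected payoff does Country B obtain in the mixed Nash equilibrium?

-4

Set Country B's expected payoff from Disarm equal to that from Arm:
  Country B's expected payoff from Disarm: p·(-6) + (1−p)·(-2) = -4p - 2
  Country B's expected payoff from Arm: p·(-5) + (1−p)·(-3) = -2p - 3
  -4p - 2 = -2p - 3  ⇒  -2p = -1  ⇒  p = 1/2.
At equilibrium Country B is indifferent across columns, so Country B's payoff equals the payoff from Disarm: (1/2)·(-6) + (1/2)·(-2) = -4.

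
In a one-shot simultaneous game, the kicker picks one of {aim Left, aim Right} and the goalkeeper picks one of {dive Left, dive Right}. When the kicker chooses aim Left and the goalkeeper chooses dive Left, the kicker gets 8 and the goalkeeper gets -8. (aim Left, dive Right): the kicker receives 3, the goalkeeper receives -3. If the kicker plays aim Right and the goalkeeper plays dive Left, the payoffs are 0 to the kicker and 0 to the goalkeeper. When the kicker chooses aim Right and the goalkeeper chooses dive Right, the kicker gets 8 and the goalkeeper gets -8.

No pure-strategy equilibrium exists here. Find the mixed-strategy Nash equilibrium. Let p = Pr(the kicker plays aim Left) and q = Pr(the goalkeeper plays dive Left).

p = 8/13, q = 5/13

The goalkeeper's indifference between dive Left and dive Right determines the kicker's mixing probability p:
  the goalkeeper's payoff to dive Left: p·(-8) + (1−p)·0 = -8p
  the goalkeeper's payoff to dive Right: p·(-3) + (1−p)·(-8) = 5p - 8
  -8p = 5p - 8  ⇒  -13p = -8  ⇒  p = 8/13.
The kicker's indifference between aim Left and aim Right determines the goalkeeper's mixing probability q:
  the kicker's expected payoff from aim Left: q·8 + (1−q)·3 = 5q + 3
  the kicker's expected payoff from aim Right: q·0 + (1−q)·8 = -8q + 8
  5q + 3 = -8q + 8  ⇒  13q = 5  ⇒  q = 5/13.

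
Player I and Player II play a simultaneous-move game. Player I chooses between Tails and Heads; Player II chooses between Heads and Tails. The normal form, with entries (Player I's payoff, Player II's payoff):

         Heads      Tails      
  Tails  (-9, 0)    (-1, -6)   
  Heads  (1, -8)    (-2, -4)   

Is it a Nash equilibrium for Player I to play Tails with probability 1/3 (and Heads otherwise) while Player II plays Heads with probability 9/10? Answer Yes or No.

Given Player I's mix p = 1/3, Player II's payoff from Heads is -16/3 but from Tails is -14/3. Player II strictly prefers Tails, so Player II would not mix.
So the proposed profile is not a Nash equilibrium.

No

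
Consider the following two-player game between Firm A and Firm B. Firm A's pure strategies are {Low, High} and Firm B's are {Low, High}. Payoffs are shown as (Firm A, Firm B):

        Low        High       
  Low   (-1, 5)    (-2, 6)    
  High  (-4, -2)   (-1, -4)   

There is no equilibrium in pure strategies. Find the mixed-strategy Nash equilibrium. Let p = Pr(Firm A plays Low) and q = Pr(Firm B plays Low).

Set Firm B's expected payoff from Low equal to that from High:
  Firm B's expected payoff from Low: p·5 + (1−p)·(-2) = 7p - 2
  Firm B's expected payoff from High: p·6 + (1−p)·(-4) = 10p - 4
  7p - 2 = 10p - 4  ⇒  -3p = -2  ⇒  p = 2/3.
Set Firm A's expected payoff from Low equal to that from High:
  Firm A's expected payoff from Low: q·(-1) + (1−q)·(-2) = q - 2
  Firm A's expected payoff from High: q·(-4) + (1−q)·(-1) = -3q - 1
  q - 2 = -3q - 1  ⇒  4q = 1  ⇒  q = 1/4.

p = 2/3, q = 1/4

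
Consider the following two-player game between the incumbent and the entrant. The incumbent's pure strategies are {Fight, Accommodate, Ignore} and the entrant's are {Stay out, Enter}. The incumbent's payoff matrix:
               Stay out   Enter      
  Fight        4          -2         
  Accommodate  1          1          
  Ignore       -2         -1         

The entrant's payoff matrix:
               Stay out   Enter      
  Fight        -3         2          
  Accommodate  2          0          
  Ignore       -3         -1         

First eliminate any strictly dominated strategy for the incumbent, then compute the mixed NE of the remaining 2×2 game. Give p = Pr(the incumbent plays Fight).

p = 2/7

The incumbent's strategy Ignore is strictly dominated by Accommodate: 1 > -2 and 1 > -1. Eliminate Ignore.
In a mixed equilibrium the entrant is indifferent between Stay out and Enter; this condition fixes p.
  the entrant's payoff to Stay out: p·(-3) + (1−p)·2 = -5p + 2
  the entrant's payoff to Enter: p·2 + (1−p)·0 = 2p
  -5p + 2 = 2p  ⇒  -7p = -2  ⇒  p = 2/7.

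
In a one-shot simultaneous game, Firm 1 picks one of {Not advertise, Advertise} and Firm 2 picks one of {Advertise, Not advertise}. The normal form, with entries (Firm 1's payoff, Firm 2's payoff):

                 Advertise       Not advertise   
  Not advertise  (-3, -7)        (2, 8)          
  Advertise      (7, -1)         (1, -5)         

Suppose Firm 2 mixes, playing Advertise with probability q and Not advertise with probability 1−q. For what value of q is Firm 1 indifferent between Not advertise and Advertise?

q = 1/11

Firm 2's mix must leave Firm 1 indifferent between Not advertise and Advertise.
  Firm 1's payoff to Not advertise: q·(-3) + (1−q)·2 = -5q + 2
  Firm 1's payoff to Advertise: q·7 + (1−q)·1 = 6q + 1
  -5q + 2 = 6q + 1  ⇒  -11q = -1  ⇒  q = 1/11.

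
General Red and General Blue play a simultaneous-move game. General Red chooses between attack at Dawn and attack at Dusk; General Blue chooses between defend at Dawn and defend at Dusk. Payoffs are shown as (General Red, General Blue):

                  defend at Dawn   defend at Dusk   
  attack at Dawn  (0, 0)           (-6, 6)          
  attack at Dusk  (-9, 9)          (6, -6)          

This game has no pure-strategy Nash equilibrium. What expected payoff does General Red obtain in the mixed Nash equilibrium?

-18/7

For General Red to be willing to mix, General Red must be indifferent between attack at Dawn and attack at Dusk, which pins down General Blue's mix.
  General Red's expected payoff from attack at Dawn: q·0 + (1−q)·(-6) = 6q - 6
  General Red's expected payoff from attack at Dusk: q·(-9) + (1−q)·6 = -15q + 6
  6q - 6 = -15q + 6  ⇒  21q = 12  ⇒  q = 4/7.
At equilibrium General Red is indifferent across rows, so General Red's payoff equals the payoff from attack at Dawn: (4/7)·0 + (3/7)·(-6) = -18/7.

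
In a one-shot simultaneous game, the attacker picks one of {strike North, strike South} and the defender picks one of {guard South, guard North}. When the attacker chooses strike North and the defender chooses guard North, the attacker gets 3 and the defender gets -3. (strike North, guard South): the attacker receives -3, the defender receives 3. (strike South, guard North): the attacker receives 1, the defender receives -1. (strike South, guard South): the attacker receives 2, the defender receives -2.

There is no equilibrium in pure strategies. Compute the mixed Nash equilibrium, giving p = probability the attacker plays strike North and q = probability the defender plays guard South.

Set the defender's expected payoff from guard South equal to that from guard North:
  the defender's expected payoff from guard South: p·3 + (1−p)·(-2) = 5p - 2
  the defender's expected payoff from guard North: p·(-3) + (1−p)·(-1) = -2p - 1
  5p - 2 = -2p - 1  ⇒  7p = 1  ⇒  p = 1/7.
The defender's mix must leave the attacker indifferent between strike North and strike South.
  the attacker's expected payoff from strike North: q·(-3) + (1−q)·3 = -6q + 3
  the attacker's expected payoff from strike South: q·2 + (1−q)·1 = q + 1
  -6q + 3 = q + 1  ⇒  -7q = -2  ⇒  q = 2/7.

p = 1/7, q = 2/7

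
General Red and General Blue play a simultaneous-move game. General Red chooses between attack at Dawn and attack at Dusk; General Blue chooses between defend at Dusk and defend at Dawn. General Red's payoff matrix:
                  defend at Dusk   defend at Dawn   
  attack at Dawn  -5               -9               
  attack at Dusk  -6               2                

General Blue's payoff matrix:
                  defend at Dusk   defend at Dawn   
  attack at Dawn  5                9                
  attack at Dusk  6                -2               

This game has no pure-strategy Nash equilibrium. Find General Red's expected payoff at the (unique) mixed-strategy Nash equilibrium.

-16/3

General Blue's mix must leave General Red indifferent between attack at Dawn and attack at Dusk.
  General Red's payoff to attack at Dawn: q·(-5) + (1−q)·(-9) = 4q - 9
  General Red's payoff to attack at Dusk: q·(-6) + (1−q)·2 = -8q + 2
  4q - 9 = -8q + 2  ⇒  12q = 11  ⇒  q = 11/12.
At equilibrium General Red is indifferent across rows, so General Red's payoff equals the payoff from attack at Dawn: (11/12)·(-5) + (1/12)·(-9) = -16/3.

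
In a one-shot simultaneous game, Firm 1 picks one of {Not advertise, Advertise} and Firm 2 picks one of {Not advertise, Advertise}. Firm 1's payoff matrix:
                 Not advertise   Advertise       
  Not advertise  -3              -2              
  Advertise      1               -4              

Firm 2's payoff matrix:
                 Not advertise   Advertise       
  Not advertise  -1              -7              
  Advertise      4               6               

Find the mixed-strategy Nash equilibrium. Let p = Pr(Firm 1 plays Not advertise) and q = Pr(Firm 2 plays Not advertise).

Set Firm 2's expected payoff from Not advertise equal to that from Advertise:
  Firm 2's payoff to Not advertise: p·(-1) + (1−p)·4 = -5p + 4
  Firm 2's payoff to Advertise: p·(-7) + (1−p)·6 = -13p + 6
  -5p + 4 = -13p + 6  ⇒  8p = 2  ⇒  p = 1/4.
Set Firm 1's expected payoff from Not advertise equal to that from Advertise:
  Firm 1's payoff from Not advertise: q·(-3) + (1−q)·(-2) = -q - 2
  Firm 1's payoff from Advertise: q·1 + (1−q)·(-4) = 5q - 4
  -q - 2 = 5q - 4  ⇒  -6q = -2  ⇒  q = 1/3.

p = 1/4, q = 1/3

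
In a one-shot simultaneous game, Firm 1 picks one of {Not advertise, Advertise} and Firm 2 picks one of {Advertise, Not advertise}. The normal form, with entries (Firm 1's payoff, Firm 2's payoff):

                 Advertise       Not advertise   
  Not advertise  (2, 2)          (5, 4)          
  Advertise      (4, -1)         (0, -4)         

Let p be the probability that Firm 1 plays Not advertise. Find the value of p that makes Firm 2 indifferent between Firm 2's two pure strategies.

p = 3/5

Firm 2's indifference between Advertise and Not advertise determines Firm 1's mixing probability p:
  Firm 2's payoff from Advertise: p·2 + (1−p)·(-1) = 3p - 1
  Firm 2's payoff from Not advertise: p·4 + (1−p)·(-4) = 8p - 4
  3p - 1 = 8p - 4  ⇒  -5p = -3  ⇒  p = 3/5.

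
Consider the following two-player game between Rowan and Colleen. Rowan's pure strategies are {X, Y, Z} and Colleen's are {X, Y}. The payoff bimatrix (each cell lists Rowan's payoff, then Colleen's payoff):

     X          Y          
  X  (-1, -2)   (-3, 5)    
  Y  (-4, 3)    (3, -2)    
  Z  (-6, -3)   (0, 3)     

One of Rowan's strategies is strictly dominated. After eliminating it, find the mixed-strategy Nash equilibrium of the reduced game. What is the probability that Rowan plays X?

Rowan's strategy Z is strictly dominated by Y: -4 > -6 and 3 > 0. Eliminate Z.
In a mixed equilibrium Colleen is indifferent between X and Y; this condition fixes p.
  Colleen's payoff from X: p·(-2) + (1−p)·3 = -5p + 3
  Colleen's payoff from Y: p·5 + (1−p)·(-2) = 7p - 2
  -5p + 3 = 7p - 2  ⇒  -12p = -5  ⇒  p = 5/12.

p = 5/12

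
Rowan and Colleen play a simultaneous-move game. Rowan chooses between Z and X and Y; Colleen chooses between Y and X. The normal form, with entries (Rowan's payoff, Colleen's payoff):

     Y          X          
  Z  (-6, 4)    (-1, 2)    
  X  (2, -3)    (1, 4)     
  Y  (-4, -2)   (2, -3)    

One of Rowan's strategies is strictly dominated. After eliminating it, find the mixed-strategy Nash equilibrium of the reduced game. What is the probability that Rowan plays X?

Rowan's strategy Z is strictly dominated by Y: -4 > -6 and 2 > -1. Eliminate Z.
Colleen's indifference between Y and X determines Rowan's mixing probability p:
  Colleen's expected payoff from Y: p·(-3) + (1−p)·(-2) = -p - 2
  Colleen's expected payoff from X: p·4 + (1−p)·(-3) = 7p - 3
  -p - 2 = 7p - 3  ⇒  -8p = -1  ⇒  p = 1/8.

p = 1/8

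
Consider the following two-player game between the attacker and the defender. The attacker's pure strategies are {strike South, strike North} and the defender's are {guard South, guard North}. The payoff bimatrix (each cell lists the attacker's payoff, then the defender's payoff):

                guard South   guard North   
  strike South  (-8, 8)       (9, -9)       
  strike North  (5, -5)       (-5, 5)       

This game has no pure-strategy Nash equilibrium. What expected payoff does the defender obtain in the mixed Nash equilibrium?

-5/27

For the defender to be willing to mix, the defender must be indifferent between guard South and guard North, which pins down the attacker's mix.
  the defender's payoff to guard South: p·8 + (1−p)·(-5) = 13p - 5
  the defender's payoff to guard North: p·(-9) + (1−p)·5 = -14p + 5
  13p - 5 = -14p + 5  ⇒  27p = 10  ⇒  p = 10/27.
At equilibrium the defender is indifferent across columns, so the defender's payoff equals the payoff from guard South: (10/27)·8 + (17/27)·(-5) = -5/27.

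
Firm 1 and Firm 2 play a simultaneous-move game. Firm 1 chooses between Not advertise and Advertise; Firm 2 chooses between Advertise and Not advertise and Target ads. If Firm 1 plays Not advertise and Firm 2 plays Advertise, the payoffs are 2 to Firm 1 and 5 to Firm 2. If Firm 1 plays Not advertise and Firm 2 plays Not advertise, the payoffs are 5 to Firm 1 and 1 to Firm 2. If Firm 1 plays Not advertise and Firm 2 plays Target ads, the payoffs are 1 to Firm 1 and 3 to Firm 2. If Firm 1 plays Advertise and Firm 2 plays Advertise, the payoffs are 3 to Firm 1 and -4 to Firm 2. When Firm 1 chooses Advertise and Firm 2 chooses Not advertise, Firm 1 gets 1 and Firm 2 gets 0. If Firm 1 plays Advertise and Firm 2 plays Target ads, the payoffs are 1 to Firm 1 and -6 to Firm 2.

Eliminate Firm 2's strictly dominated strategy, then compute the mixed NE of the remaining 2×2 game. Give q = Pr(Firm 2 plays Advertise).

Firm 2's strategy Target ads is strictly dominated by Advertise: 5 > 3 and -4 > -6. Eliminate Target ads.
For Firm 1 to be willing to mix, Firm 1 must be indifferent between Not advertise and Advertise, which pins down Firm 2's mix.
  Firm 1's payoff from Not advertise: q·2 + (1−q)·5 = -3q + 5
  Firm 1's payoff from Advertise: q·3 + (1−q)·1 = 2q + 1
  -3q + 5 = 2q + 1  ⇒  -5q = -4  ⇒  q = 4/5.

q = 4/5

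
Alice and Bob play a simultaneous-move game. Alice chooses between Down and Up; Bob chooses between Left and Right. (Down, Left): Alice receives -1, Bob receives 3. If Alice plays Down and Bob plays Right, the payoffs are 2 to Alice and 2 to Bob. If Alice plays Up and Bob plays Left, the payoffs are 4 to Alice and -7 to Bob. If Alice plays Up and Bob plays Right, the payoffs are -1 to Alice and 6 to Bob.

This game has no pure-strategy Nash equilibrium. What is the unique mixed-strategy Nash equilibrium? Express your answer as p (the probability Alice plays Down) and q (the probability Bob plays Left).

Set Bob's expected payoff from Left equal to that from Right:
  Bob's payoff to Left: p·3 + (1−p)·(-7) = 10p - 7
  Bob's payoff to Right: p·2 + (1−p)·6 = -4p + 6
  10p - 7 = -4p + 6  ⇒  14p = 13  ⇒  p = 13/14.
Set Alice's expected payoff from Down equal to that from Up:
  Alice's payoff from Down: q·(-1) + (1−q)·2 = -3q + 2
  Alice's payoff from Up: q·4 + (1−q)·(-1) = 5q - 1
  -3q + 2 = 5q - 1  ⇒  -8q = -3  ⇒  q = 3/8.

p = 13/14, q = 3/8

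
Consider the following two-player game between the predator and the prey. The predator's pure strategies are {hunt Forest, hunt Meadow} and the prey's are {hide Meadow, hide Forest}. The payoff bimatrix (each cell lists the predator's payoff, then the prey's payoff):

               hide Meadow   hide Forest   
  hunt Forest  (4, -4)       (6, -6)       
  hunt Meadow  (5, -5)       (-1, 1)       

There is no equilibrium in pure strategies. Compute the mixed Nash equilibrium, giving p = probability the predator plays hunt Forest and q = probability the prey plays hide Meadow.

p = 3/4, q = 7/8

The prey's indifference between hide Meadow and hide Forest determines the predator's mixing probability p:
  the prey's expected payoff from hide Meadow: p·(-4) + (1−p)·(-5) = p - 5
  the prey's expected payoff from hide Forest: p·(-6) + (1−p)·1 = -7p + 1
  p - 5 = -7p + 1  ⇒  8p = 6  ⇒  p = 3/4.
The prey's mix must leave the predator indifferent between hunt Forest and hunt Meadow.
  the predator's payoff to hunt Forest: q·4 + (1−q)·6 = -2q + 6
  the predator's payoff to hunt Meadow: q·5 + (1−q)·(-1) = 6q - 1
  -2q + 6 = 6q - 1  ⇒  -8q = -7  ⇒  q = 7/8.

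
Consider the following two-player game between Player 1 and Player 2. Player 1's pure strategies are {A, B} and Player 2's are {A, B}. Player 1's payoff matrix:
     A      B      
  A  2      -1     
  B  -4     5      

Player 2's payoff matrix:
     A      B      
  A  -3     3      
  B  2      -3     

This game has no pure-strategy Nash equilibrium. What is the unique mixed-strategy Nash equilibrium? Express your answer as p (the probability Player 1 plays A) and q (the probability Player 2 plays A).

Player 2's indifference between A and B determines Player 1's mixing probability p:
  Player 2's payoff from A: p·(-3) + (1−p)·2 = -5p + 2
  Player 2's payoff from B: p·3 + (1−p)·(-3) = 6p - 3
  -5p + 2 = 6p - 3  ⇒  -11p = -5  ⇒  p = 5/11.
Player 2's mix must leave Player 1 indifferent between A and B.
  Player 1's expected payoff from A: q·2 + (1−q)·(-1) = 3q - 1
  Player 1's expected payoff from B: q·(-4) + (1−q)·5 = -9q + 5
  3q - 1 = -9q + 5  ⇒  12q = 6  ⇒  q = 1/2.

p = 5/11, q = 1/2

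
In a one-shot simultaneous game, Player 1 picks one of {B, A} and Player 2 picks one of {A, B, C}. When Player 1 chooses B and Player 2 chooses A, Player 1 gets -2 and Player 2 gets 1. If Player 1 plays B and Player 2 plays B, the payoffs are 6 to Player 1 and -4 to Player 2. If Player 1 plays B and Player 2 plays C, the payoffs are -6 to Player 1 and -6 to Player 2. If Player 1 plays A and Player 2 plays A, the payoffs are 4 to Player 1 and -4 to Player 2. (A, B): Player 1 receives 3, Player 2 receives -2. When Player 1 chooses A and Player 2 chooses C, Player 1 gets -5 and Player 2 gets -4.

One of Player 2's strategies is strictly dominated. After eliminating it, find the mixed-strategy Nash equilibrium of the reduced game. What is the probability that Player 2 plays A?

Player 2's strategy C is strictly dominated by B: -4 > -6 and -2 > -4. Eliminate C.
Set Player 1's expected payoff from B equal to that from A:
  Player 1's payoff to B: q·(-2) + (1−q)·6 = -8q + 6
  Player 1's payoff to A: q·4 + (1−q)·3 = q + 3
  -8q + 6 = q + 3  ⇒  -9q = -3  ⇒  q = 1/3.

q = 1/3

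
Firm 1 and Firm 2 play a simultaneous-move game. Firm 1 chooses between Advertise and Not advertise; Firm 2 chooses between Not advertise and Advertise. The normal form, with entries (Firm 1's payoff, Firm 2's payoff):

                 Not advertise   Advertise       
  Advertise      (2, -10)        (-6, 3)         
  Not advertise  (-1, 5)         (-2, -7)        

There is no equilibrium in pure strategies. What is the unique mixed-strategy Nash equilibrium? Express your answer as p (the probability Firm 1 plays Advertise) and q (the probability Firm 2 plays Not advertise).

For Firm 2 to be willing to mix, Firm 2 must be indifferent between Not advertise and Advertise, which pins down Firm 1's mix.
  Firm 2's expected payoff from Not advertise: p·(-10) + (1−p)·5 = -15p + 5
  Firm 2's expected payoff from Advertise: p·3 + (1−p)·(-7) = 10p - 7
  -15p + 5 = 10p - 7  ⇒  -25p = -12  ⇒  p = 12/25.
Set Firm 1's expected payoff from Advertise equal to that from Not advertise:
  Firm 1's expected payoff from Advertise: q·2 + (1−q)·(-6) = 8q - 6
  Firm 1's expected payoff from Not advertise: q·(-1) + (1−q)·(-2) = q - 2
  8q - 6 = q - 2  ⇒  7q = 4  ⇒  q = 4/7.

p = 12/25, q = 4/7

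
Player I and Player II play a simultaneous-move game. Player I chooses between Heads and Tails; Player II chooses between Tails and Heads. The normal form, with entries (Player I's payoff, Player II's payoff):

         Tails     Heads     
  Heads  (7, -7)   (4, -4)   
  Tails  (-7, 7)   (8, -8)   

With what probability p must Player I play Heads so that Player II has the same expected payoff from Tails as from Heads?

Set Player II's expected payoff from Tails equal to that from Heads:
  Player II's payoff from Tails: p·(-7) + (1−p)·7 = -14p + 7
  Player II's payoff from Heads: p·(-4) + (1−p)·(-8) = 4p - 8
  -14p + 7 = 4p - 8  ⇒  -18p = -15  ⇒  p = 5/6.

p = 5/6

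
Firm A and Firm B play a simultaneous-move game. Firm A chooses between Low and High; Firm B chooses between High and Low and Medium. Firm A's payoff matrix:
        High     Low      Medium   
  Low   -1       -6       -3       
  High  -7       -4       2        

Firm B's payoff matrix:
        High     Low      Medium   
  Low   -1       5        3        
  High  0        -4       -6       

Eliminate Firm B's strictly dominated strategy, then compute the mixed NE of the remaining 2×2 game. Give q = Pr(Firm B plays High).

Firm B's strategy Medium is strictly dominated by Low: 5 > 3 and -4 > -6. Eliminate Medium.
In a mixed equilibrium Firm A is indifferent between Low and High; this condition fixes q.
  Firm A's payoff from Low: q·(-1) + (1−q)·(-6) = 5q - 6
  Firm A's payoff from High: q·(-7) + (1−q)·(-4) = -3q - 4
  5q - 6 = -3q - 4  ⇒  8q = 2  ⇒  q = 1/4.

q = 1/4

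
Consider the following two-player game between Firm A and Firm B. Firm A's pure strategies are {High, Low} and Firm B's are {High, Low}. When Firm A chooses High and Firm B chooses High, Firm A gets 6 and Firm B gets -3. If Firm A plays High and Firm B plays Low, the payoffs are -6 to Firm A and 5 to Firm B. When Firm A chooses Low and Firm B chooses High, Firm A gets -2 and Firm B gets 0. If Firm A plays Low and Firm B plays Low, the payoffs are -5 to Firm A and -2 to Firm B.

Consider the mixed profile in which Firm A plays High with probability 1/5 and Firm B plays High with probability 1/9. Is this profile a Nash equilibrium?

Yes

Check Firm B's indifference given Firm A's mix p = 1/5:
  payoff from High = -3/5; payoff from Low = -3/5 — equal.
Check Firm A's indifference given Firm B's mix q = 1/9:
  payoff from High = -14/3; payoff from Low = -14/3 — equal.
Both players are indifferent, so neither can profitably deviate.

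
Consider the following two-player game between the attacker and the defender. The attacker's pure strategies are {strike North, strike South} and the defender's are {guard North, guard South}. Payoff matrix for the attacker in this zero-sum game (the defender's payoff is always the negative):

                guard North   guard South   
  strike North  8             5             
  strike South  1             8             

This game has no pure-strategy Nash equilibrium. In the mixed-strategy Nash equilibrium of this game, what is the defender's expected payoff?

-59/10

Set the defender's expected payoff from guard North equal to that from guard South:
  the defender's payoff to guard North: p·(-8) + (1−p)·(-1) = -7p - 1
  the defender's payoff to guard South: p·(-5) + (1−p)·(-8) = 3p - 8
  -7p - 1 = 3p - 8  ⇒  -10p = -7  ⇒  p = 7/10.
At equilibrium the defender is indifferent across columns, so the defender's payoff equals the payoff from guard North: (7/10)·(-8) + (3/10)·(-1) = -59/10.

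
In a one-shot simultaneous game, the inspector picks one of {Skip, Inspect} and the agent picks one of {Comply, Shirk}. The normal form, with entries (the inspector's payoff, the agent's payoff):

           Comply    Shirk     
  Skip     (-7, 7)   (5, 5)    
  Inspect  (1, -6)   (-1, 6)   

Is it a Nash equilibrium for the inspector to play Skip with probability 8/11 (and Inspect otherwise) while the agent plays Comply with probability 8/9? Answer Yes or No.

No

Given the inspector's mix p = 8/11, the agent's payoff from Comply is 38/11 but from Shirk is 58/11. The agent strictly prefers Shirk, so the agent would not mix.
So the proposed profile is not a Nash equilibrium.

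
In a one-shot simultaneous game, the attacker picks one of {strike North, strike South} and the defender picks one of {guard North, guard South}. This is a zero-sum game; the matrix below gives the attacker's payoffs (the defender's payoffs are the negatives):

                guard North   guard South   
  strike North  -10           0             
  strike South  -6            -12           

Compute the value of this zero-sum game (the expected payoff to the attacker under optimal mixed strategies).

The attacker's indifference between strike North and strike South determines the defender's mixing probability q:
  the attacker's expected payoff from strike North: q·(-10) + (1−q)·0 = -10q
  the attacker's expected payoff from strike South: q·(-6) + (1−q)·(-12) = 6q - 12
  -10q = 6q - 12  ⇒  -16q = -12  ⇒  q = 3/4.
The value is the attacker's expected payoff against this mix (using strike North): (3/4)·(-10) + (1/4)·0 = -15/2.

v = -15/2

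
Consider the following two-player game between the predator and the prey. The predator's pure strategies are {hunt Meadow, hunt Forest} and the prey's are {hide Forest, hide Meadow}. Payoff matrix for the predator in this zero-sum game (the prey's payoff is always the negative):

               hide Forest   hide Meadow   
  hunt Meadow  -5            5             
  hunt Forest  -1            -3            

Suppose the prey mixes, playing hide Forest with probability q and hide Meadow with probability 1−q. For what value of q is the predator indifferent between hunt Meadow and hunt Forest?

q = 2/3

In a mixed equilibrium the predator is indifferent between hunt Meadow and hunt Forest; this condition fixes q.
  the predator's payoff from hunt Meadow: q·(-5) + (1−q)·5 = -10q + 5
  the predator's payoff from hunt Forest: q·(-1) + (1−q)·(-3) = 2q - 3
  -10q + 5 = 2q - 3  ⇒  -12q = -8  ⇒  q = 2/3.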